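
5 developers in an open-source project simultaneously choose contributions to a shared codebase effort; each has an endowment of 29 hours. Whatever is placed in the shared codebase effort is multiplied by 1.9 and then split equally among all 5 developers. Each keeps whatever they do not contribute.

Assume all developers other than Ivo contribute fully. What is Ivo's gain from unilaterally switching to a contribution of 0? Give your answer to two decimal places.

Switching from a contribution of 29 to 0 lets Ivo keep an extra 29 hours, but lowers the shared codebase effort by 29, which costs Ivo their own share of that drop: 1.9/5 × 29 = 11.02.
Net gain = 29 − 11.02 = 17.98. The private return per contributed unit (0.3800) is below 1, so free-riding is indeed the best response regardless of what the others do.

17.98 hours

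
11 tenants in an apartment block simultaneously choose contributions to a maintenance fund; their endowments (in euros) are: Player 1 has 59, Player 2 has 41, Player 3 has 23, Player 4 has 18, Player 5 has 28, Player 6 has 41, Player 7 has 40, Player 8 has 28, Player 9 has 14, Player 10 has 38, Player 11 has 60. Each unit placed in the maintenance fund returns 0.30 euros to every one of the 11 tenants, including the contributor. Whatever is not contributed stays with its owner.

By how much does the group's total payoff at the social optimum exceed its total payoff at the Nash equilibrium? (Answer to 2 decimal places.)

The private return per contributed unit is 0.30 < 1 for everyone, so the Nash equilibrium is zero contribution and the group total is Σ E_j = 59 + 41 + 23 + 18 + 28 + 41 + 40 + 28 + 14 + 38 + 60 = 390.
Each contributed unit returns 3.300 to the group, so the social optimum is full contribution by everyone: group total = 3.300 × 390 = 1287.00.
Efficiency loss = (3.300 − 1) × 390 = 897.00.

897.00 euros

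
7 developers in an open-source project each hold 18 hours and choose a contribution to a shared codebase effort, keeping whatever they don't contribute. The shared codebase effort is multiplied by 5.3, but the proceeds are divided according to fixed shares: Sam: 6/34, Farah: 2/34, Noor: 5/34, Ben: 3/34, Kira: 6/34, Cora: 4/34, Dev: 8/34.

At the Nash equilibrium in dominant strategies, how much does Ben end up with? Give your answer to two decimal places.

26.42 hours

Player j's private return per contributed unit is 5.3 × (j's share). Contributing is weakly dominant for j when that share is at least 1/5.3 = 0.1887, and contributing 0 is dominant otherwise.
Dev alone (share 8/34) is above the threshold, contributing 18; the remaining 6 contribute 0. Total contributed: 18.
Ben keeps 18 and receives 5.3 × 18 × 3/34 = 8.42 from the shared codebase effort, for a payoff of 26.42.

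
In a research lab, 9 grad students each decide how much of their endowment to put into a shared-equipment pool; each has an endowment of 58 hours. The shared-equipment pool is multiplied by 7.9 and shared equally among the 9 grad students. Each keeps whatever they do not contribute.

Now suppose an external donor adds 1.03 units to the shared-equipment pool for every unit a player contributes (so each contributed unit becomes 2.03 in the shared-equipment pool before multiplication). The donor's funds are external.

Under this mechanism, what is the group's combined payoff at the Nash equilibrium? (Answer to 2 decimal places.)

The effective private return per unit is now 7.9 × 2.03 / 9 = 1.7819 > 1, so every player's dominant strategy flips to full contribution.
So the Nash equilibrium is full contribution by all 9; the group earns 7.9 × 2.03 × 522 = 8371.31.

8371.31 hours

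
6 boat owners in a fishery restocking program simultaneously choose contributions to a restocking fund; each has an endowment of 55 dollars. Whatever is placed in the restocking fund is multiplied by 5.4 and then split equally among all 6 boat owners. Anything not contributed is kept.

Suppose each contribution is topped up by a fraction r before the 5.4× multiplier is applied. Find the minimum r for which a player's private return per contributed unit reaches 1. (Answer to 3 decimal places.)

With matching at rate r, one contributed unit becomes (1 + r) in the restocking fund and returns 5.4 × (1 + r) / 6 to the contributor.
Setting this equal to 1: 1 + r = 6/5.4 = 1.1111.
So the minimum matching rate is r = 1.1111 − 1 = 0.111.

0.111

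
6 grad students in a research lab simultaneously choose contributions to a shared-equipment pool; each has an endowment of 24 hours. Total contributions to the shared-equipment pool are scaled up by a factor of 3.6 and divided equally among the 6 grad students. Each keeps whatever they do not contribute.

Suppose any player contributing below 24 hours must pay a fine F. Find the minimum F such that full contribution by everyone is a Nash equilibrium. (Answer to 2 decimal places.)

9.60 hours

Given the others contribute fully, the best deviation is to contribute 0 (any partial contribution still incurs the fine and gives up units whose private return 0.6000 is below 1).
Deviating from 24 to 0 saves 24 hours but forfeits the deviator's share of the drop in the shared-equipment pool: 3.6/6 × 24 = 14.40.
So the deviation gain is 24 − 14.40 = 9.60, and the fine must be at least 9.60 hours to wipe it out.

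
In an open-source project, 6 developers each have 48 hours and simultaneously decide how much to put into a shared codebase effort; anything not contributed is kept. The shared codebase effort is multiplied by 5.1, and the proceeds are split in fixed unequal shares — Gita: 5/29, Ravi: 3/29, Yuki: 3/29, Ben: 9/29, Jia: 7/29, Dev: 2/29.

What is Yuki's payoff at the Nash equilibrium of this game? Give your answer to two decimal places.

For player j, contributing a unit is worthwhile iff 5.1 × (j's share) ≥ 1, i.e. iff j's share is at least 0.1961.
Ben and Jia are above the threshold, contributing 48 each; the remaining 4 contribute 0. Total contributed: 96.
Yuki keeps 48 and receives 5.1 × 96 × 3/29 = 50.65 from the shared codebase effort, for a payoff of 98.65.

98.65 hours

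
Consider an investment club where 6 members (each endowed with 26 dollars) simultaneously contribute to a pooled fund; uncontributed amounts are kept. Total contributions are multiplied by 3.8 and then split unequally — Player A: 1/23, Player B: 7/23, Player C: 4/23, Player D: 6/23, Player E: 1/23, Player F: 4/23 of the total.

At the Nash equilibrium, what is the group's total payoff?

For player j, contributing a unit is worthwhile iff 3.8 × (j's share) ≥ 1, i.e. iff j's share is at least 0.2632.
Only Player B (7/23) clears that bar, contributing 26; the remaining 5 contribute 0. Total contributed: 26.
The pooled fund pays out 3.8 × 26 = 98.80 in total (split across the unequal shares, but the aggregate is all that matters for the group sum).
The 5 free-riders keep 26 each, adding 130. Group total = 130 + 98.80 = 228.80.

228.80 dollars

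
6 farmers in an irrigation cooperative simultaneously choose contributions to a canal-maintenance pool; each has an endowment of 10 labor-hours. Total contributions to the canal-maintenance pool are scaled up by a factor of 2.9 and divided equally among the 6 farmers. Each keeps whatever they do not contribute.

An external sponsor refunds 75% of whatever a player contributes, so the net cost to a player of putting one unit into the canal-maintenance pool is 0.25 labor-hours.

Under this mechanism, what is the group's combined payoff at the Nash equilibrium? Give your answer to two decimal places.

With the mechanism, a contributed unit returns (2.9/6) / 0.25 = 1.9333 per unit of net cost to the contributor — now above 1 — so contributing fully is weakly dominant for every player.
So the Nash equilibrium is full contribution by all 6; the group earns 6 × (10 × 0.75 + 2.9 × 10) = 219.00.

219.00 labor-hours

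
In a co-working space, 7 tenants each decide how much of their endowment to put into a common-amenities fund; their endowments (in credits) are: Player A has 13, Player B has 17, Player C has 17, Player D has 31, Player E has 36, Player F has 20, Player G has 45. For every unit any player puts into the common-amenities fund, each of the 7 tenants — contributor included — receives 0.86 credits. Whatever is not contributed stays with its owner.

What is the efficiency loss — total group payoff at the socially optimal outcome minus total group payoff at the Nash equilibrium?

The private return per contributed unit is 0.86 < 1 for everyone, so the Nash equilibrium is zero contribution and the group total is Σ E_j = 13 + 17 + 17 + 31 + 36 + 20 + 45 = 179.
Each contributed unit returns 6.020 to the group, so the social optimum is full contribution by everyone: group total = 6.020 × 179 = 1077.58.
Efficiency loss = (6.020 − 1) × 179 = 898.58.

898.58 credits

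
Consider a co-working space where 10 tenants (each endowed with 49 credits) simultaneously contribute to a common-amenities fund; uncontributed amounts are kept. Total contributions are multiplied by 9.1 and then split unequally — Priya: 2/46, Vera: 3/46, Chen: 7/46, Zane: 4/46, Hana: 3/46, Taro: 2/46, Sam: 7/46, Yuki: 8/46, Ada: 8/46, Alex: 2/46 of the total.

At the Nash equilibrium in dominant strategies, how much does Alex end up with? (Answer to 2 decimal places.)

Player j's private return per contributed unit is 9.1 × (j's share). Contributing is weakly dominant for j when that share is at least 1/9.1 = 0.1099, and contributing 0 is dominant otherwise.
Chen, Sam, Yuki and Ada are above the threshold, contributing 49 each; the remaining 6 contribute 0. Total contributed: 196.
Alex keeps 49 and receives 9.1 × 196 × 2/46 = 77.55 from the common-amenities fund, for a payoff of 126.55.

126.55 credits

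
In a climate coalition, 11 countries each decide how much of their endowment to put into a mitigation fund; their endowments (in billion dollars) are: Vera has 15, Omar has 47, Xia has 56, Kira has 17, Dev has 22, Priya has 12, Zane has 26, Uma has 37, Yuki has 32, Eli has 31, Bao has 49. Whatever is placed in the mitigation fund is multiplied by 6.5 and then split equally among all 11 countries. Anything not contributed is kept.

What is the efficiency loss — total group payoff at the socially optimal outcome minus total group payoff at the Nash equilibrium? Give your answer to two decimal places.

1892.00 billion dollars

The private return per contributed unit is 6.5/11 = 0.5909 < 1 for every player regardless of endowment, so the Nash equilibrium is zero contribution and the group total is Σ E_j = 15 + 47 + 56 + 17 + 22 + 12 + 26 + 37 + 32 + 31 + 49 = 344.
Each contributed unit returns 6.500 to the group, so the social optimum is full contribution by everyone: group total = 6.500 × 344 = 2236.00.
Efficiency loss = (6.500 − 1) × 344 = 1892.00.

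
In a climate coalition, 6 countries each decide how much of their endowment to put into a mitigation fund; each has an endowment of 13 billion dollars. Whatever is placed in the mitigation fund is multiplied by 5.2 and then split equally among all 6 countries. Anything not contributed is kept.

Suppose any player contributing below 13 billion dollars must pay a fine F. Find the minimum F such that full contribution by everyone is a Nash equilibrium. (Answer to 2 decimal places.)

1.73 billion dollars

Given the others contribute fully, the best deviation is to contribute 0 (any partial contribution still incurs the fine and gives up units whose private return 0.8667 is below 1).
Deviating from 13 to 0 saves 13 billion dollars but forfeits the deviator's share of the drop in the mitigation fund: 5.2/6 × 13 = 11.27.
So the deviation gain is 13 − 11.27 = 1.73, and the fine must be at least 1.73 billion dollars to wipe it out.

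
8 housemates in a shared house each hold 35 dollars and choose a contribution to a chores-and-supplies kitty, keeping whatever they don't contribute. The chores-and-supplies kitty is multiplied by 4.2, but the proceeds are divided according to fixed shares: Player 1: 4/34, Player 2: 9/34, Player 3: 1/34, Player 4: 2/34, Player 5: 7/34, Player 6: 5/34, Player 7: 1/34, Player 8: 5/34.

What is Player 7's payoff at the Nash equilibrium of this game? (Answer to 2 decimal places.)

39.32 dollars

A player with share s gets back 4.2·s per unit contributed, so full contribution is dominant for anyone with s > 1/4.2 = 0.2381 and zero contribution is dominant for anyone below.
Only Player 2 (9/34) clears that bar, contributing 35; the remaining 7 contribute 0. Total contributed: 35.
Player 7 keeps 35 and receives 4.2 × 35 × 1/34 = 4.32 from the chores-and-supplies kitty, for a payoff of 39.32.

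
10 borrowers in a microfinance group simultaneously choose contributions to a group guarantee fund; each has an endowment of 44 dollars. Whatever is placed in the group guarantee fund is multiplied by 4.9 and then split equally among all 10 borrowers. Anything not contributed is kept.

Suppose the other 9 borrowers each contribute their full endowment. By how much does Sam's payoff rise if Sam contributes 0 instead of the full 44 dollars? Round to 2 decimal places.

22.44 dollars

Switching from a contribution of 44 to 0 lets Sam keep an extra 44 dollars, but lowers the group guarantee fund by 44, which costs Sam their own share of that drop: 4.9/10 × 44 = 21.56.
Net gain = 44 − 21.56 = 22.44. The private return per contributed unit (0.4900) is below 1, so free-riding is indeed the best response regardless of what the others do.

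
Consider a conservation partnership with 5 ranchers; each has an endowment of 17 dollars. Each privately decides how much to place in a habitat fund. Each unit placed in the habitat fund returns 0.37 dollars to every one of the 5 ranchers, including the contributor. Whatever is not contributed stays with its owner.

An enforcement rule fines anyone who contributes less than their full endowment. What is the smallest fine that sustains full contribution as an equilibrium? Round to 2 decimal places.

10.71 dollars

Given the others contribute fully, the best deviation is to contribute 0 (any partial contribution still incurs the fine and gives up units whose private return 0.37 is below 1).
Deviating from 17 to 0 saves 17 dollars but forfeits the deviator's share of the drop in the habitat fund: 0.37 × 17 = 6.29.
So the deviation gain is 17 − 6.29 = 10.71, and the fine must be at least 10.71 dollars to wipe it out.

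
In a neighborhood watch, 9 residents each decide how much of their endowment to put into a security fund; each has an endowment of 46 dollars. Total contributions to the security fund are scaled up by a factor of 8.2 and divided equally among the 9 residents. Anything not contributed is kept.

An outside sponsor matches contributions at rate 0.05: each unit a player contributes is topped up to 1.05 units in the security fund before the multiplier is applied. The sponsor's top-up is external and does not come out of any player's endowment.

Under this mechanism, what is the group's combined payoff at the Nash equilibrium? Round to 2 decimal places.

414.00 dollars

The effective private return is 8.2 × 1.05 / 9 = 0.9567, which is still under 1, so the mechanism doesn't change anyone's dominant strategy: zero contribution.
Everyone keeps their endowment and the group total is 9 × 46 = 414.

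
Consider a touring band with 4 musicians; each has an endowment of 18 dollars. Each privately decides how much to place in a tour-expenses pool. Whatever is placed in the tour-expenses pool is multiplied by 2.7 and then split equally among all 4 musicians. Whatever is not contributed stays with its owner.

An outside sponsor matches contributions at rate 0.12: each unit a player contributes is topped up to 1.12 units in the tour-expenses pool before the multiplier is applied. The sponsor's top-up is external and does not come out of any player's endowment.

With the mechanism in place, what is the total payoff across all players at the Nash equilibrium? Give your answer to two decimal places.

The effective private return is 2.7 × 1.12 / 4 = 0.7560, which is still under 1, so the mechanism doesn't change anyone's dominant strategy: zero contribution.
At the Nash equilibrium no one contributes; group total payoff = 4 × 18 = 72.

72.00 dollars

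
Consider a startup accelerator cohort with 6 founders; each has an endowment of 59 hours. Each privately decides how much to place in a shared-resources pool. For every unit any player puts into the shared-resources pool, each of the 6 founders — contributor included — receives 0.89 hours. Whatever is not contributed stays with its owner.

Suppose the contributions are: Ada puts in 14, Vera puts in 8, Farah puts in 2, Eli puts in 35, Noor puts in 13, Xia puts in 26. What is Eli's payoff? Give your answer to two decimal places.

Total contributed: 14 + 8 + 2 + 35 + 13 + 26 = 98.
Each receives 0.89 × 98 = 87.22 from the shared-resources pool.
Eli keeps 59 − 35 = 24, so Eli's payoff is 24 + 87.22 = 111.22.

111.22 hours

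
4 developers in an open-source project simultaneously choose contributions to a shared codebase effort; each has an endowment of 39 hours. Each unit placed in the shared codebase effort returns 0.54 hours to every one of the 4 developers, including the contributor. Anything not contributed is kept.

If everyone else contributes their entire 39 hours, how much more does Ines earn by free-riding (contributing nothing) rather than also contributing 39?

Switching from a contribution of 39 to 0 lets Ines keep an extra 39 hours, but lowers the shared codebase effort by 39, which costs Ines their own share of that drop: 0.54 × 39 = 21.06.
Net gain = 39 − 21.06 = 17.94. The private return per contributed unit (0.54) is below 1, so free-riding is indeed the best response regardless of what the others do.

17.94 hours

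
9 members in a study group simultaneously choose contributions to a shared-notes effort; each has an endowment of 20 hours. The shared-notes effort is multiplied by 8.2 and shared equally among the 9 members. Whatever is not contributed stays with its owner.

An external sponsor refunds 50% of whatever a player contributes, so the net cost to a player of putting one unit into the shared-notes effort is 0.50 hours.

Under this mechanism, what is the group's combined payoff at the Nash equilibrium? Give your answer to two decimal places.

The effective private return per unit is now (8.2/9) / 0.50 = 1.8222 > 1, so every player's dominant strategy flips to full contribution.
So the Nash equilibrium is full contribution by all 9; the group earns 9 × (20 × 0.50 + 8.2 × 20) = 1566.00.

1566.00 hours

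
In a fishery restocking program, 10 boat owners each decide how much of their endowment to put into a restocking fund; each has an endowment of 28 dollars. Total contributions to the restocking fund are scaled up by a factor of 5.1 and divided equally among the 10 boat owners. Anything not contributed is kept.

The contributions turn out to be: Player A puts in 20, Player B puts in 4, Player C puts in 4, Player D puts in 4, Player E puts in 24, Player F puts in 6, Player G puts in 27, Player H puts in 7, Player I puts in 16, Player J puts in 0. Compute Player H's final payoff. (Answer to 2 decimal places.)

Total contributed: 20 + 4 + 4 + 4 + 24 + 6 + 27 + 7 + 16 + 0 = 112.
Each receives 5.1 × 112 / 10 = 57.12 from the restocking fund.
Player H keeps 28 − 7 = 21, so Player H's payoff is 21 + 57.12 = 78.12.

78.12 dollars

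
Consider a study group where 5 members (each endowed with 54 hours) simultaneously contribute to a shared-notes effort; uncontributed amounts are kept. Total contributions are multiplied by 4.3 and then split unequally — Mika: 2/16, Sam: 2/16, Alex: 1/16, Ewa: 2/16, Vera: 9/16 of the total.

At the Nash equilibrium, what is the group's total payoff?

448.20 hours

For player j, contributing a unit is worthwhile iff 4.3 × (j's share) ≥ 1, i.e. iff j's share is at least 0.2326.
The only share above 0.2326 is Vera's 9/16, contributing 54; the remaining 4 contribute 0. Total contributed: 54.
The shared-notes effort pays out 4.3 × 54 = 232.20 in total (split across the unequal shares, but the aggregate is all that matters for the group sum).
The 4 free-riders keep 54 each, adding 216. Group total = 216 + 232.20 = 448.20.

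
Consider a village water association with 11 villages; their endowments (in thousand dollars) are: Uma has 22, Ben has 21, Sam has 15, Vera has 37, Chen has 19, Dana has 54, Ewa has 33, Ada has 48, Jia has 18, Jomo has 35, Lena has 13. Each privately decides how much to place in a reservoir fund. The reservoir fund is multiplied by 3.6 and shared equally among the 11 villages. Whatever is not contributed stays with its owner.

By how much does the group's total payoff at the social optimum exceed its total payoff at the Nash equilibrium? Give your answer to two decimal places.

819.00 thousand dollars

The private return per contributed unit is 3.6/11 = 0.3273 < 1 for every player regardless of endowment, so the Nash equilibrium is zero contribution and the group total is Σ E_j = 22 + 21 + 15 + 37 + 19 + 54 + 33 + 48 + 18 + 35 + 13 = 315.
Each contributed unit returns 3.600 to the group, so the social optimum is full contribution by everyone: group total = 3.600 × 315 = 1134.00.
Efficiency loss = (3.600 − 1) × 315 = 819.00.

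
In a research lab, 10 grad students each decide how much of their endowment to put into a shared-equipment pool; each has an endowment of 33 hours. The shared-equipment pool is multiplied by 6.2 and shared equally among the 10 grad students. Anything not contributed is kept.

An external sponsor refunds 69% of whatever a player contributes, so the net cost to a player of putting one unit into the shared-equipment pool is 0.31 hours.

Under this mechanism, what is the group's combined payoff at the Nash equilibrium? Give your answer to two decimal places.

2273.70 hours

Under the mechanism each unit contributed yields (6.2/10) / 0.31 = 2.0000 back to its contributor per unit of net cost, which exceeds 1, making full contribution the dominant choice for everyone.
At the Nash equilibrium everyone contributes 33. Group total payoff = 10 × (33 × 0.69 + 6.2 × 33) = 2273.70.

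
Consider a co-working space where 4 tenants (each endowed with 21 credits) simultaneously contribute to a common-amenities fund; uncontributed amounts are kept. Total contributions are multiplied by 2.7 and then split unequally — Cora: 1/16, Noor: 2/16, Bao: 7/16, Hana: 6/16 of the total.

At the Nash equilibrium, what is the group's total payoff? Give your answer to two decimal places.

155.40 credits

Each unit j contributes comes back to j as 2.7 × (j's share), so j prefers to contribute only if that share exceeds 1/2.7 = 0.3704; otherwise keeping the unit dominates.
Bao and Hana are above the threshold, contributing 21 each; the remaining 2 contribute 0. Total contributed: 42.
The common-amenities fund pays out 2.7 × 42 = 113.40 in total (split across the unequal shares, but the aggregate is all that matters for the group sum).
The 2 free-riders keep 21 each, adding 42. Group total = 42 + 113.40 = 155.40.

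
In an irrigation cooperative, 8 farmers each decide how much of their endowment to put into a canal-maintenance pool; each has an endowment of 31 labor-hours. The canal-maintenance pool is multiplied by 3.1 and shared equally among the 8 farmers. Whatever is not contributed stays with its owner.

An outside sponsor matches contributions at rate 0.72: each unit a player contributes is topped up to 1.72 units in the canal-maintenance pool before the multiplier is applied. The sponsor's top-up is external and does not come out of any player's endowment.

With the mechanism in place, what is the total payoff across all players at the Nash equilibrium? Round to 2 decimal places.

248.00 labor-hours

Even with the mechanism, each unit contributed returns only 3.1 × 1.72 / 8 = 0.6665 per unit of net cost, so contributing nothing is still dominant.
Everyone keeps their endowment and the group total is 8 × 31 = 248.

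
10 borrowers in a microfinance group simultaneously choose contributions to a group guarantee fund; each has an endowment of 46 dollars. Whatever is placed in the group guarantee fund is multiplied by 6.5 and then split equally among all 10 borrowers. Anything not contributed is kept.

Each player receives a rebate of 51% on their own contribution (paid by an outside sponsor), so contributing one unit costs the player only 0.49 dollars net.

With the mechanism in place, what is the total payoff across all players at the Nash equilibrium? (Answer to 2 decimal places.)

3224.60 dollars

The effective private return per unit is now (6.5/10) / 0.49 = 1.3265 > 1, so every player's dominant strategy flips to full contribution.
At the Nash equilibrium everyone contributes 46. Group total payoff = 10 × (46 × 0.51 + 6.5 × 46) = 3224.60.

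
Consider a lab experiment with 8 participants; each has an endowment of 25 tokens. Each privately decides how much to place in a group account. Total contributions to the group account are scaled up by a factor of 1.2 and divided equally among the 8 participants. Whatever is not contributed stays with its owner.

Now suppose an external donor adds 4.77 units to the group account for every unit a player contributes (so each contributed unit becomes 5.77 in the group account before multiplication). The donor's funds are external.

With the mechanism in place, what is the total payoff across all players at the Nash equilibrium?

With the mechanism, a contributed unit returns 1.2 × 5.77 / 8 = 0.8655 per unit of net cost — still below 1 — so contributing 0 remains dominant for every player.
Everyone keeps their endowment and the group total is 8 × 25 = 200.

200.00 tokens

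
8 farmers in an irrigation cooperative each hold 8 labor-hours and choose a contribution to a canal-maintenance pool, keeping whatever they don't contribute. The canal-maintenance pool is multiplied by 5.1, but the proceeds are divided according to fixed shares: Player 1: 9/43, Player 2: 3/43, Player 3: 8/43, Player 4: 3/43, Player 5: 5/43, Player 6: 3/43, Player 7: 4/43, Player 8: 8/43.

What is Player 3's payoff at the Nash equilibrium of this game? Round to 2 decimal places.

15.59 labor-hours

A player with share s gets back 5.1·s per unit contributed, so full contribution is dominant for anyone with s > 1/5.1 = 0.1961 and zero contribution is dominant for anyone below.
Only Player 1 (9/43) clears that bar, contributing 8; the remaining 7 contribute 0. Total contributed: 8.
Player 3 keeps 8 and receives 5.1 × 8 × 8/43 = 7.59 from the canal-maintenance pool, for a payoff of 15.59.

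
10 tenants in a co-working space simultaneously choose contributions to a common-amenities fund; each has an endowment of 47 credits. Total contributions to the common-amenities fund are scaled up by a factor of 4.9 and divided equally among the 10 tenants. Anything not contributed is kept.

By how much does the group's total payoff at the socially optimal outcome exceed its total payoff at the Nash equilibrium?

1833.00 credits

Each contributed unit returns 4.9/10 = 0.4900 to its contributor — below 1 — so contributing 0 is dominant for every player. At the Nash equilibrium everyone keeps their 47, and the group total is 10 × 47 = 470.
Each contributed unit returns 4.900 to the group as a whole (0.4900 to each of 10 players), which exceeds 1, so the social optimum is full contribution: group total = 4.900 × 470 = 2303.00.
Efficiency loss = 2303.00 − 470 = 1833.00.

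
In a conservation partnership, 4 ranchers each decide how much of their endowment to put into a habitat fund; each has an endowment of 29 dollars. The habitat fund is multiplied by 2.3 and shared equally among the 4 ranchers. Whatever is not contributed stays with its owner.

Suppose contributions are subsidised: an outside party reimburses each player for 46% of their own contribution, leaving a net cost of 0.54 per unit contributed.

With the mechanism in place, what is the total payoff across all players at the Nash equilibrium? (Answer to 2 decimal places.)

320.16 dollars

The effective private return per unit is now (2.3/4) / 0.54 = 1.0648 > 1, so every player's dominant strategy flips to full contribution.
At the Nash equilibrium everyone contributes 29. Group total payoff = 4 × (29 × 0.46 + 2.3 × 29) = 320.16.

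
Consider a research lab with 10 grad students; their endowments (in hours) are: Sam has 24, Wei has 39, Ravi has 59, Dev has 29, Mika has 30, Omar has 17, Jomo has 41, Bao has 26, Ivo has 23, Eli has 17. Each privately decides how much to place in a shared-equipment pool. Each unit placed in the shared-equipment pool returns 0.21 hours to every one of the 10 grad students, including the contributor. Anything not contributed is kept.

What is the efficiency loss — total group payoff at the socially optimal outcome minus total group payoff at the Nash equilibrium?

The private return per contributed unit is 0.21 < 1 for everyone, so the Nash equilibrium is zero contribution and the group total is Σ E_j = 24 + 39 + 59 + 29 + 30 + 17 + 41 + 26 + 23 + 17 = 305.
Each contributed unit returns 2.100 to the group, so the social optimum is full contribution by everyone: group total = 2.100 × 305 = 640.50.
Efficiency loss = (2.100 − 1) × 305 = 335.50.

335.50 hours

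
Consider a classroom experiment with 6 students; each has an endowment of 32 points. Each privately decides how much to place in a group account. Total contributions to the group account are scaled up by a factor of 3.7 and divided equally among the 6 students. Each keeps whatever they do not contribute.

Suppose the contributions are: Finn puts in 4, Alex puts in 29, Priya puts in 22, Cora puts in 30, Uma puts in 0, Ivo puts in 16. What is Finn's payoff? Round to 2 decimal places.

Total contributed: 4 + 29 + 22 + 30 + 0 + 16 = 101.
Each receives 3.7 × 101 / 6 = 62.28 from the group account.
Finn keeps 32 − 4 = 28, so Finn's payoff is 28 + 62.28 = 90.28.

90.28 points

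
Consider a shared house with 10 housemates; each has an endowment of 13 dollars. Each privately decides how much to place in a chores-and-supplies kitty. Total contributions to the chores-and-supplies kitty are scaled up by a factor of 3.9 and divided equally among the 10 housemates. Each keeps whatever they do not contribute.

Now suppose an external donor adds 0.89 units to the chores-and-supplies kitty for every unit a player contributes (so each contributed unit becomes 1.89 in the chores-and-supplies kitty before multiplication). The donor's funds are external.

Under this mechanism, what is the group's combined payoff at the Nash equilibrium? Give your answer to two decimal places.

130.00 dollars

The effective private return is 3.9 × 1.89 / 10 = 0.7371, which is still under 1, so the mechanism doesn't change anyone's dominant strategy: zero contribution.
Everyone keeps their endowment and the group total is 10 × 13 = 130.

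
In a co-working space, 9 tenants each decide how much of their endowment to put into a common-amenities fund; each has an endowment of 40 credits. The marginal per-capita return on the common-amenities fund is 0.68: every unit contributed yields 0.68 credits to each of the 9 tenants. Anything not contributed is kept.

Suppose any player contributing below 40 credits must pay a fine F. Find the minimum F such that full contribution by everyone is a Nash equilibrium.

12.80 credits

Given the others contribute fully, the best deviation is to contribute 0 (any partial contribution still incurs the fine and gives up units whose private return 0.68 is below 1).
Deviating from 40 to 0 saves 40 credits but forfeits the deviator's share of the drop in the common-amenities fund: 0.68 × 40 = 27.20.
So the deviation gain is 40 − 27.20 = 12.80, and the fine must be at least 12.80 credits to wipe it out.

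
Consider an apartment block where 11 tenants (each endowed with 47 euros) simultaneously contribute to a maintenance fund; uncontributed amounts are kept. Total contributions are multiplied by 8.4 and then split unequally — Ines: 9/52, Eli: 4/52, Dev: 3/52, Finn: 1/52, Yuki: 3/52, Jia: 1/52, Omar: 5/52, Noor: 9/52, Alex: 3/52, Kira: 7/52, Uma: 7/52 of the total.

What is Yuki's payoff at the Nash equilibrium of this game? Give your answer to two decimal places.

Each unit j contributes comes back to j as 8.4 × (j's share), so j prefers to contribute only if that share exceeds 1/8.4 = 0.1190; otherwise keeping the unit dominates.
The shares above 0.1190 belong to Ines, Noor, Kira and Uma, contributing 47 each; the remaining 7 contribute 0. Total contributed: 188.
Yuki keeps 47 and receives 8.4 × 188 × 3/52 = 91.11 from the maintenance fund, for a payoff of 138.11.

138.11 euros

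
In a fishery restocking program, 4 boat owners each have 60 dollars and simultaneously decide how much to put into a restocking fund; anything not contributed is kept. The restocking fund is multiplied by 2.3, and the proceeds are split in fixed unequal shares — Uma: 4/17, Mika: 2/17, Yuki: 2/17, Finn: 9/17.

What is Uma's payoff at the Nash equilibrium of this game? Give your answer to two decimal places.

Player j's private return per contributed unit is 2.3 × (j's share). Contributing is weakly dominant for j when that share is at least 1/2.3 = 0.4348, and contributing 0 is dominant otherwise.
Only Finn (9/17) clears that bar, contributing 60; the remaining 3 contribute 0. Total contributed: 60.
Uma keeps 60 and receives 2.3 × 60 × 4/17 = 32.47 from the restocking fund, for a payoff of 92.47.

92.47 dollars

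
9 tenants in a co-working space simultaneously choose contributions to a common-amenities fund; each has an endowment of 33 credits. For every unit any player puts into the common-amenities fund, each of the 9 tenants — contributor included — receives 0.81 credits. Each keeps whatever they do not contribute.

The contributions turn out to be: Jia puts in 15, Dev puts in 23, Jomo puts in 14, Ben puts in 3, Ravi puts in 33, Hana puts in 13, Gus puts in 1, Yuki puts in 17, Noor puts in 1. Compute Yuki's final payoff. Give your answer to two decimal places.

Total contributed: 15 + 23 + 14 + 3 + 33 + 13 + 1 + 17 + 1 = 120.
Each receives 0.81 × 120 = 97.20 from the common-amenities fund.
Yuki keeps 33 − 17 = 16, so Yuki's payoff is 16 + 97.20 = 113.20.

113.20 credits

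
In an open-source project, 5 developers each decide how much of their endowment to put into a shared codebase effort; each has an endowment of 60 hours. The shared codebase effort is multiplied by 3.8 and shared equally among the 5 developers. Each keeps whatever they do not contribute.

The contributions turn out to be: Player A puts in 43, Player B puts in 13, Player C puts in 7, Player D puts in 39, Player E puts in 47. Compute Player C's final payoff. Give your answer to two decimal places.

166.24 hours

Total contributed: 43 + 13 + 7 + 39 + 47 = 149.
Each receives 3.8 × 149 / 5 = 113.24 from the shared codebase effort.
Player C keeps 60 − 7 = 53, so Player C's payoff is 53 + 113.24 = 166.24.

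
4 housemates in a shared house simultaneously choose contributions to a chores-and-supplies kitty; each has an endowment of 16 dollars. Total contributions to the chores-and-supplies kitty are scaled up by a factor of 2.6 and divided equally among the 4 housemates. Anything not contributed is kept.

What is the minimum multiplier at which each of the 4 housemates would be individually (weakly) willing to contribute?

4

A contributed unit returns (multiplier)/4 to its contributor.
This reaches 1 exactly when the multiplier is 4.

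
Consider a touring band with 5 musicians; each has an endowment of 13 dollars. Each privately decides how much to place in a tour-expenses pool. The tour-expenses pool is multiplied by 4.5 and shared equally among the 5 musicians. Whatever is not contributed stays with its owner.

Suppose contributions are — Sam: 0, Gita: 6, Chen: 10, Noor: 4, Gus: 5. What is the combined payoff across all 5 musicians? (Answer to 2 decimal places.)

Total contributed: 0 + 6 + 10 + 4 + 5 = 25; total kept: 5 × 13 − 25 = 40.
The tour-expenses pool pays out 4.5 × 25 = 112.50 in aggregate.
Group total = 40 + 112.50 = 152.50.

152.50 dollars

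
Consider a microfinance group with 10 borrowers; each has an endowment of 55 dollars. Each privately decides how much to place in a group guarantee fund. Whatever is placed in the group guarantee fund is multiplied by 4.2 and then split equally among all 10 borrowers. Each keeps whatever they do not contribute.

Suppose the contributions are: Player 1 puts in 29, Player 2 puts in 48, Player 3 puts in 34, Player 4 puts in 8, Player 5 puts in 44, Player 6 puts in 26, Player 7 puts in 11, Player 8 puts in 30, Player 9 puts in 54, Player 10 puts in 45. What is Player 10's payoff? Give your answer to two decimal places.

Total contributed: 29 + 48 + 34 + 8 + 44 + 26 + 11 + 30 + 54 + 45 = 329.
Each receives 4.2 × 329 / 10 = 138.18 from the group guarantee fund.
Player 10 keeps 55 − 45 = 10, so Player 10's payoff is 10 + 138.18 = 148.18.

148.18 dollars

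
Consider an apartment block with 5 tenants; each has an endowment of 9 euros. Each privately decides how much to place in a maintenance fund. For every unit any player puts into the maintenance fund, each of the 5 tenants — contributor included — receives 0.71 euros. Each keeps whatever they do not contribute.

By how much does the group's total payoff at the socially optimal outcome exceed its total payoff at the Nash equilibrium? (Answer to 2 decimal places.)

The private return per contributed unit is 0.71 < 1, so contributing 0 is dominant for every player. At the Nash equilibrium everyone keeps their 9, and the group total is 5 × 9 = 45.
Each contributed unit returns 3.550 to the group as a whole (0.71 to each of 5 players), which exceeds 1, so the social optimum is full contribution: group total = 3.550 × 45 = 159.75.
Efficiency loss = 159.75 − 45 = 114.75.

114.75 euros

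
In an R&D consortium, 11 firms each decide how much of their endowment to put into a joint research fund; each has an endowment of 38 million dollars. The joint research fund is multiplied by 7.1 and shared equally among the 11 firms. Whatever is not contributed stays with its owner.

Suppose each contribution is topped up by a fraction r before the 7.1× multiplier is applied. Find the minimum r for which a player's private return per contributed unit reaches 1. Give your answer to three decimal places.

With matching at rate r, one contributed unit becomes (1 + r) in the joint research fund and returns 7.1 × (1 + r) / 11 to the contributor.
Setting this equal to 1: 1 + r = 11/7.1 = 1.5493.
So the minimum matching rate is r = 1.5493 − 1 = 0.549.

0.549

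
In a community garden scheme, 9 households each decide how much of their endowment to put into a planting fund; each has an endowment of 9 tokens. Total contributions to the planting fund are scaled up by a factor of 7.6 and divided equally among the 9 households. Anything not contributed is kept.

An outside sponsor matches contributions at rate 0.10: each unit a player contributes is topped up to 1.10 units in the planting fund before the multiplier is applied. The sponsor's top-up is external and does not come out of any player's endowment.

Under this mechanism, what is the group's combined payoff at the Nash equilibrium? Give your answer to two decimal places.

With the mechanism, a contributed unit returns 7.6 × 1.10 / 9 = 0.9289 per unit of net cost — still below 1 — so contributing 0 remains dominant for every player.
Everyone keeps their endowment and the group total is 9 × 9 = 81.

81.00 tokens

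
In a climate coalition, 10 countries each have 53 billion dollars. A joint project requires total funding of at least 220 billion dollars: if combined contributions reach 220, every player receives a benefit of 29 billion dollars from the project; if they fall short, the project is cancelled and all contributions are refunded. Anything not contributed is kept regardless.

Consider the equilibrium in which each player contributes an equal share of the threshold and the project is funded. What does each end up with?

60 billion dollars

Equal share of the threshold: 220/10 = 22.
At this profile no one gains by cutting their contribution: any cut drops the total below 220, the project is cancelled, contributions are refunded, and the deviator ends with 53, which is less than 53 − 22 + 29 = 60. Contributing more than 22 just wastes the excess. So contributing exactly 22 is a best response.
Each player's payoff: 53 − 22 + 29 = 60.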